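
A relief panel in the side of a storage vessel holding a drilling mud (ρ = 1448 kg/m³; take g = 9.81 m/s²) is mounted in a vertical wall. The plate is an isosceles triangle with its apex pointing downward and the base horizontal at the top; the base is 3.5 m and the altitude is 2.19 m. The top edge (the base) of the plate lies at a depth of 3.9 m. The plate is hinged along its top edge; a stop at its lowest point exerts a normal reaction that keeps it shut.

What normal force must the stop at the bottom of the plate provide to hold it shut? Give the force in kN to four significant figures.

γ = ρg = 1448 × 9.81 / 1000 = 14.20488 kN/m³.
With the apex down, the centroid sits h/3 = 2.19/3 = 0.73 m below the base (the top edge), so the centroid depth is h_c = 3.9 + 0.73 = 4.63 m.
A = ½ × 3.5 × 2.19 = 3.8325 m².
Resultant F = γ·h_c·A = 14.20488 × 4.63 × 3.8325 = 252.058 kN.
I_c = b·h³/36 = 3.5 × 2.19³/36 = 1.02117 m⁴.
Centre of pressure: y_p = y_c + I_c/(y_c·A) = 4.63 + 1.02117/(4.63 × 3.8325) = 4.63 + 0.0575486 = 4.68755 m along the plane.
The resultant acts 0.73 + 0.0575486 = 0.787549 m (along the plate) below the hinge at the top edge, so the moment about the hinge is M = F × 0.787549 = 252.058 × 0.787549 = 198.508 kN·m.
A normal force at the bottom, 2.19 m from the hinge, must supply this moment: P = 198.508/2.19 = 90.6429 kN.

P ≈ 90.64 kN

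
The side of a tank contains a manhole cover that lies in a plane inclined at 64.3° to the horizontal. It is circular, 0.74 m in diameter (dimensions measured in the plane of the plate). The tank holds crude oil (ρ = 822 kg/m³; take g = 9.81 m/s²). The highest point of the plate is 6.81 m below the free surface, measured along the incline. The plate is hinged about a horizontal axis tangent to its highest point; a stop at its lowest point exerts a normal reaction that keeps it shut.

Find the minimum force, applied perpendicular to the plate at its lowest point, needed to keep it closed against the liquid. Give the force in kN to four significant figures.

γ = ρg = 822 × 9.81 / 1000 = 8.06382 kN/m³.
Let θ = 64.3° be the plate's angle to the horizontal; measure y along the incline from where the plane meets the free surface. Vertical depth h = y·sinθ with sinθ = 0.901077.
The centroid is at the centre, 0.37 m below the top of the plate, so y_c = 6.81 + 0.37 = 7.18 m and h_c = 7.18 × 0.901077 = 6.46973 m.
A = π(0.37)² = 0.430084 m².
Resultant F = γ·h_c·A = 8.06382 × 6.46973 × 0.430084 = 22.4378 kN.
I_c = πr⁴/4 = π × 0.37⁴/4 = 0.0147196 m⁴.
Centre of pressure: y_p = y_c + I_c/(y_c·A) = 7.18 + 0.0147196/(7.18 × 0.430084) = 7.18 + 0.00476671 = 7.18477 m along the plane.
The resultant acts 0.37 + 0.00476671 = 0.374767 m (along the plate) below the hinge at the top edge, so the moment about the hinge is M = F × 0.374767 = 22.4378 × 0.374767 = 8.40895 kN·m.
A normal force at the bottom, 0.74 m from the hinge, must supply this moment: P = 8.40895/0.74 = 11.3634 kN.

P ≈ 11.36 kN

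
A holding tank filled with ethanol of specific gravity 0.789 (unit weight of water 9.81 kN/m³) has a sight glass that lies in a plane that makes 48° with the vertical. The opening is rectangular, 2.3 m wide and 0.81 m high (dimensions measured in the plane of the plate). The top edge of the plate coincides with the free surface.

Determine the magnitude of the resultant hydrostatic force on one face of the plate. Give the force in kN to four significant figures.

F ≈ 3.908 kN

γ = 0.789 × 9.81 = 7.74009 kN/m³.
The plate makes 48° with the vertical, i.e. θ = 90° − 48° = 42° to the horizontal. Measuring y along the incline from the free-surface line, vertical depth h = y·sinθ with sinθ = 0.669131.
The centroid lies 0.81/2 = 0.405 m below the top edge, so y_c = 0.405 m and h_c = 0.405 × 0.669131 = 0.270998 m.
A = 2.3 × 0.81 = 1.863 m².
Resultant F = γ·h_c·A = 7.74009 × 0.270998 × 1.863 = 3.90773 kN.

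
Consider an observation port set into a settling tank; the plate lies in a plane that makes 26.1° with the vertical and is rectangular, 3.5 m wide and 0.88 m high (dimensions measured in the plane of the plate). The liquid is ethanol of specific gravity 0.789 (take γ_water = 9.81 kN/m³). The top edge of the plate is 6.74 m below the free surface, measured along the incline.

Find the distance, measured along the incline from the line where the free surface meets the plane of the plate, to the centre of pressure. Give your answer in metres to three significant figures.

y_p = 7.19 m

γ = 0.789 × 9.81 = 7.74009 kN/m³.
The plate makes 26.1° with the vertical, i.e. θ = 90° − 26.1° = 63.9° to the horizontal. Measuring y along the incline from the free-surface line, vertical depth h = y·sinθ with sinθ = 0.898028.
The centroid lies 0.88/2 = 0.44 m below the top edge, so y_c = 6.74 + 0.44 = 7.18 m and h_c = 7.18 × 0.898028 = 6.44784 m.
A = 3.5 × 0.88 = 3.08 m².
Resultant F = γ·h_c·A = 7.74009 × 6.44784 × 3.08 = 153.713 kN.
I_c = b·h³/12 = 3.5 × 0.88³/12 = 0.198763 m⁴.
Centre of pressure: y_p = y_c + I_c/(y_c·A) = 7.18 + 0.198763/(7.18 × 3.08) = 7.18 + 0.00898794 = 7.18899 m along the plane.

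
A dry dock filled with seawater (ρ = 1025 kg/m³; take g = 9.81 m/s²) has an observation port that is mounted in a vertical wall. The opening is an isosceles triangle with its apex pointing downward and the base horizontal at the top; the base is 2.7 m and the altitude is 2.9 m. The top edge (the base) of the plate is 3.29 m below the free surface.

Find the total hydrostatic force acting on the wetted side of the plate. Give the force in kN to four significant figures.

F ≈ 167.6 kN

γ = ρg = 1025 × 9.81 / 1000 = 10.05525 kN/m³.
With the apex down, the centroid sits h/3 = 2.9/3 = 0.966667 m below the base (the top edge), so the centroid depth is h_c = 3.29 + 0.966667 = 4.25667 m.
A = ½ × 2.7 × 2.9 = 3.915 m².
Resultant F = γ·h_c·A = 10.05525 × 4.25667 × 3.915 = 167.569 kN.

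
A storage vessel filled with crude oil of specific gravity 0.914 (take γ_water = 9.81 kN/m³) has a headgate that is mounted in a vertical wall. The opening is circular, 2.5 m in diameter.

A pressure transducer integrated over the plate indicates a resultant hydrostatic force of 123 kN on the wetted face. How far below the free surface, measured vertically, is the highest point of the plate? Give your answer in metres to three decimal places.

γ = 0.914 × 9.81 = 8.96634 kN/m³.
A = π(1.25)² = 4.90874 m².
From F = γ·h_c·A, the centroid depth is h_c = 123/(8.96634 × 4.90874) = 2.7946 m.
The centroid is at the centre, 1.25 m below the top of the plate, so the highest point sits at h_top = 2.7946 − 1.25 = 1.5446 m below the surface.

d_top ≈ 1.545 m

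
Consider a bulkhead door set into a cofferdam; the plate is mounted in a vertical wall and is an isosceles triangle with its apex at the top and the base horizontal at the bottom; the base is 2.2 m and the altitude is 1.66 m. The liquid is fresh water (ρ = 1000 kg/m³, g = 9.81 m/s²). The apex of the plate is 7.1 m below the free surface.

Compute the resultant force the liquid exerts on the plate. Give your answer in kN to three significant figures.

γ = ρg = 1000 × 9.81 = 9810 N/m³ = 9.81 kN/m³.
With the apex up, the centroid sits 2h/3 = 2 × 1.66/3 = 1.10667 m below the apex, so the centroid depth is h_c = 7.1 + 1.10667 = 8.20667 m.
A = ½ × 2.2 × 1.66 = 1.826 m².
Resultant F = γ·h_c·A = 9.81 × 8.20667 × 1.826 = 147.007 kN.

F ≈ 147 kN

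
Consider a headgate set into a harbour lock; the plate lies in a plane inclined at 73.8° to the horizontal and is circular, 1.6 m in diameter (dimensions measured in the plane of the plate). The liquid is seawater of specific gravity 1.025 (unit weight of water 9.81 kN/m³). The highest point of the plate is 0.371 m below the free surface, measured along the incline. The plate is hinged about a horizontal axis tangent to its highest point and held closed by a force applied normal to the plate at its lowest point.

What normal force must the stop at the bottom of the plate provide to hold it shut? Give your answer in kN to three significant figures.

γ = 1.025 × 9.81 = 10.05525 kN/m³.
Let θ = 73.8° be the plate's angle to the horizontal; measure y along the incline from where the plane meets the free surface. Vertical depth h = y·sinθ with sinθ = 0.960294.
The centroid is at the centre, 0.8 m below the top of the plate, so y_c = 0.371 + 0.8 = 1.171 m and h_c = 1.171 × 0.960294 = 1.1245 m.
A = π(0.8)² = 2.01062 m².
Resultant F = γ·h_c·A = 10.05525 × 1.1245 × 2.01062 = 22.7343 kN.
I_c = πr⁴/4 = π × 0.8⁴/4 = 0.321699 m⁴.
Centre of pressure: y_p = y_c + I_c/(y_c·A) = 1.171 + 0.321699/(1.171 × 2.01062) = 1.171 + 0.136635 = 1.30764 m along the plane.
The resultant acts 0.8 + 0.136635 = 0.936635 m (along the plate) below the hinge at the top edge, so the moment about the hinge is M = F × 0.936635 = 22.7343 × 0.936635 = 21.2937 kN·m.
A normal force at the bottom, 1.6 m from the hinge, must supply this moment: P = 21.2937/1.6 = 13.3086 kN.

P ≈ 13.3 kN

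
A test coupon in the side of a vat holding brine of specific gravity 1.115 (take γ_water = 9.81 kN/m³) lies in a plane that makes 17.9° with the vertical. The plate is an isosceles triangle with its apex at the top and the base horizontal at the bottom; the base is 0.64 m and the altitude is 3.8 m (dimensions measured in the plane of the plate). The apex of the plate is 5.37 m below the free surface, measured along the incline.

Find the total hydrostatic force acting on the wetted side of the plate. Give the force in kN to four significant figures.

γ = 1.115 × 9.81 = 10.93815 kN/m³.
The plate makes 17.9° with the vertical, i.e. θ = 90° − 17.9° = 72.1° to the horizontal. Measuring y along the incline from the free-surface line, vertical depth h = y·sinθ with sinθ = 0.951594.
With the apex up, the centroid sits 2h/3 = 2 × 3.8/3 = 2.53333 m below the apex, so y_c = 5.37 + 2.53333 = 7.90333 m and h_c = 7.90333 × 0.951594 = 7.52076 m.
A = ½ × 0.64 × 3.8 = 1.216 m².
Resultant F = γ·h_c·A = 10.93815 × 7.52076 × 1.216 = 100.032 kN.

F ≈ 100.0 kN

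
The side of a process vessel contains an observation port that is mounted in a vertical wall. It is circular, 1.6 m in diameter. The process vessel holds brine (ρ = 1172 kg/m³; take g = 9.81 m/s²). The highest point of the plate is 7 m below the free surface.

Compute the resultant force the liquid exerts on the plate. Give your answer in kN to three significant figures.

γ = ρg = 1172 × 9.81 / 1000 = 11.49732 kN/m³.
The centroid is at the centre, 0.8 m below the top of the plate, so the centroid depth is h_c = 7 + 0.8 = 7.8 m.
A = π(0.8)² = 2.01062 m².
Resultant F = γ·h_c·A = 11.49732 × 7.8 × 2.01062 = 180.311 kN.

F ≈ 180 kN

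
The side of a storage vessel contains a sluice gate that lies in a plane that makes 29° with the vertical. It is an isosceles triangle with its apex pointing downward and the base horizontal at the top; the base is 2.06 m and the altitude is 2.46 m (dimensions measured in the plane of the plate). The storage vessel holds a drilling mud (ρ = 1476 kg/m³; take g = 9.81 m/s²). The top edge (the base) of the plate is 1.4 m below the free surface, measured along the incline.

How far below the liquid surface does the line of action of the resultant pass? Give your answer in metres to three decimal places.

γ = ρg = 1476 × 9.81 / 1000 = 14.47956 kN/m³.
The plate makes 29° with the vertical, i.e. θ = 90° − 29° = 61° to the horizontal. Measuring y along the incline from the free-surface line, vertical depth h = y·sinθ with sinθ = 0.874620.
With the apex down, the centroid sits h/3 = 2.46/3 = 0.82 m below the base (the top edge), so y_c = 1.4 + 0.82 = 2.22 m and h_c = 2.22 × 0.874620 = 1.94166 m.
A = ½ × 2.06 × 2.46 = 2.5338 m².
Resultant F = γ·h_c·A = 14.47956 × 1.94166 × 2.5338 = 71.2362 kN.
I_c = b·h³/36 = 2.06 × 2.46³/36 = 0.851864 m⁴.
Centre of pressure: y_p = y_c + I_c/(y_c·A) = 2.22 + 0.851864/(2.22 × 2.5338) = 2.22 + 0.151442 = 2.37144 m along the plane.
Vertically, h_p = y_p·sinθ = 2.37144 × 0.874620 = 2.07411 m.

h_p = 2.074 m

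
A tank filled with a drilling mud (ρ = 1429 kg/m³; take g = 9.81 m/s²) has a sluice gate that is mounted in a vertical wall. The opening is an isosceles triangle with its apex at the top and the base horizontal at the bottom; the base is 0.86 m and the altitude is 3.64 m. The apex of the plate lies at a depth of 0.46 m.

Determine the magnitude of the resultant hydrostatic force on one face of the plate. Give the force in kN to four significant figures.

F ≈ 63.34 kN

γ = ρg = 1429 × 9.81 / 1000 = 14.01849 kN/m³.
With the apex up, the centroid sits 2h/3 = 2 × 3.64/3 = 2.42667 m below the apex, so the centroid depth is h_c = 0.46 + 2.42667 = 2.88667 m.
A = ½ × 0.86 × 3.64 = 1.5652 m².
Resultant F = γ·h_c·A = 14.01849 × 2.88667 × 1.5652 = 63.3386 kN.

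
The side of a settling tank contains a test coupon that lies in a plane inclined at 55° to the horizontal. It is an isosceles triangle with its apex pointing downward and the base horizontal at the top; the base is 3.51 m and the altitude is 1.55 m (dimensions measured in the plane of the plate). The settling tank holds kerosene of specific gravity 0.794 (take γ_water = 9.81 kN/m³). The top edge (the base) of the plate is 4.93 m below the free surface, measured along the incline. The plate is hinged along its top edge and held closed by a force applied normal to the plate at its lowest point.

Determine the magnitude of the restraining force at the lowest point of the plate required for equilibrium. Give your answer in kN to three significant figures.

γ = 0.794 × 9.81 = 7.78914 kN/m³.
Let θ = 55° be the plate's angle to the horizontal; measure y along the incline from where the plane meets the free surface. Vertical depth h = y·sinθ with sinθ = 0.819152.
With the apex down, the centroid sits h/3 = 1.55/3 = 0.516667 m below the base (the top edge), so y_c = 4.93 + 0.516667 = 5.44667 m and h_c = 5.44667 × 0.819152 = 4.46165 m.
A = ½ × 3.51 × 1.55 = 2.72025 m².
Resultant F = γ·h_c·A = 7.78914 × 4.46165 × 2.72025 = 94.5353 kN.
I_c = b·h³/36 = 3.51 × 1.55³/36 = 0.363078 m⁴.
Centre of pressure: y_p = y_c + I_c/(y_c·A) = 5.44667 + 0.363078/(5.44667 × 2.72025) = 5.44667 + 0.0245053 = 5.47118 m along the plane.
The resultant acts 0.516667 + 0.0245053 = 0.541172 m (along the plate) below the hinge at the top edge, so the moment about the hinge is M = F × 0.541172 = 94.5353 × 0.541172 = 51.1599 kN·m.
A normal force at the bottom, 1.55 m from the hinge, must supply this moment: P = 51.1599/1.55 = 33.0064 kN.

P ≈ 33.0 kN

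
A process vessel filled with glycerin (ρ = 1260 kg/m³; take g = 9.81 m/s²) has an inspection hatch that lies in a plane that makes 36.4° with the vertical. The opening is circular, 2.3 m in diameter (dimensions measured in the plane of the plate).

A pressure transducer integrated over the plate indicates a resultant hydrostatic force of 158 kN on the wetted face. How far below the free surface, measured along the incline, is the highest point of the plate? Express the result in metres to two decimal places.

γ = ρg = 1260 × 9.81 / 1000 = 12.3606 kN/m³.
A = π(1.15)² = 4.15476 m².
From F = γ·h_c·A, the centroid depth is h_c = 158/(12.3606 × 4.15476) = 3.0766 m.
The plate makes 36.4° with the vertical, i.e. θ = 90° − 36.4° = 53.6° to the horizontal. Measuring y along the incline from the free-surface line, vertical depth h = y·sinθ with sinθ = 0.804894.
Along the incline, y_c = h_c/sinθ = 3.0766/0.804894 = 3.82237 m.
The centroid is at the centre, 1.15 m below the top of the plate, so the highest point sits at y_top = 3.82237 − 1.15 = 2.67237 m along the incline.

y_top ≈ 2.67 m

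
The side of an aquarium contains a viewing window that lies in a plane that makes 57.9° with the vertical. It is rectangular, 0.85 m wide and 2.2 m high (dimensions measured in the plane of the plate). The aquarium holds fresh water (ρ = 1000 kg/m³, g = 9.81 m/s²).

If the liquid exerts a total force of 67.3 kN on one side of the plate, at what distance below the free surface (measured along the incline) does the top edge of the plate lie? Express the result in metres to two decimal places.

γ = ρg = 1000 × 9.81 = 9810 N/m³ = 9.81 kN/m³.
A = 0.85 × 2.2 = 1.87 m².
From F = γ·h_c·A, the centroid depth is h_c = 67.3/(9.81 × 1.87) = 3.66863 m.
The plate makes 57.9° with the vertical, i.e. θ = 90° − 57.9° = 32.1° to the horizontal. Measuring y along the incline from the free-surface line, vertical depth h = y·sinθ with sinθ = 0.531399.
Along the incline, y_c = h_c/sinθ = 3.66863/0.531399 = 6.90372 m.
The centroid lies 2.2/2 = 1.1 m below the top edge, so the top edge sits at y_top = 6.90372 − 1.1 = 5.80372 m along the incline.

y_top ≈ 5.80 m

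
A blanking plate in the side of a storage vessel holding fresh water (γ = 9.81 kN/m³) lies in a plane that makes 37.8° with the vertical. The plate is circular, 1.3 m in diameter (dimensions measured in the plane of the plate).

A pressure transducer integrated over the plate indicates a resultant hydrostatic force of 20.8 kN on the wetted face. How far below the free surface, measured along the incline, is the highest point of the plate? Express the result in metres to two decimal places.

γ = 9.81 kN/m³.
A = π(0.65)² = 1.32732 m².
From F = γ·h_c·A, the centroid depth is h_c = 20.8/(9.81 × 1.32732) = 1.59742 m.
The plate makes 37.8° with the vertical, i.e. θ = 90° − 37.8° = 52.2° to the horizontal. Measuring y along the incline from the free-surface line, vertical depth h = y·sinθ with sinθ = 0.790155.
Along the incline, y_c = h_c/sinθ = 1.59742/0.790155 = 2.02165 m.
The centroid is at the centre, 0.65 m below the top of the plate, so the highest point sits at y_top = 2.02165 − 0.65 = 1.37165 m along the incline.

y_top ≈ 1.37 m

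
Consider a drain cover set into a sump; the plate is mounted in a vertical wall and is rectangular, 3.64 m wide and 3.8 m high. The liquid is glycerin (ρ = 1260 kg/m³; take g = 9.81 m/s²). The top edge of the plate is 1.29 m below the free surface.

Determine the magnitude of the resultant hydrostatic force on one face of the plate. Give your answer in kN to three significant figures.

F ≈ 545 kN

γ = ρg = 1260 × 9.81 / 1000 = 12.3606 kN/m³.
The centroid lies 3.8/2 = 1.9 m below the top edge, so the centroid depth is h_c = 1.29 + 1.9 = 3.19 m.
A = 3.64 × 3.8 = 13.832 m².
Resultant F = γ·h_c·A = 12.3606 × 3.19 × 13.832 = 545.4 kN.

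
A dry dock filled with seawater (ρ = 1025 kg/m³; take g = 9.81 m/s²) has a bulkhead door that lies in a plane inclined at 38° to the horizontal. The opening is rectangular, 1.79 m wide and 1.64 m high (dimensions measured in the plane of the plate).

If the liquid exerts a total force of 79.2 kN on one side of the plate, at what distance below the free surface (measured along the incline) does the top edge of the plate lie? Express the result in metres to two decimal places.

y_top ≈ 3.54 m

γ = ρg = 1025 × 9.81 / 1000 = 10.05525 kN/m³.
A = 1.79 × 1.64 = 2.9356 m².
From F = γ·h_c·A, the centroid depth is h_c = 79.2/(10.05525 × 2.9356) = 2.68309 m.
Let θ = 38° be the plate's angle to the horizontal; measure y along the incline from where the plane meets the free surface. Vertical depth h = y·sinθ with sinθ = 0.615661.
Along the incline, y_c = h_c/sinθ = 2.68309/0.615661 = 4.35806 m.
The centroid lies 1.64/2 = 0.82 m below the top edge, so the top edge sits at y_top = 4.35806 − 0.82 = 3.53806 m along the incline.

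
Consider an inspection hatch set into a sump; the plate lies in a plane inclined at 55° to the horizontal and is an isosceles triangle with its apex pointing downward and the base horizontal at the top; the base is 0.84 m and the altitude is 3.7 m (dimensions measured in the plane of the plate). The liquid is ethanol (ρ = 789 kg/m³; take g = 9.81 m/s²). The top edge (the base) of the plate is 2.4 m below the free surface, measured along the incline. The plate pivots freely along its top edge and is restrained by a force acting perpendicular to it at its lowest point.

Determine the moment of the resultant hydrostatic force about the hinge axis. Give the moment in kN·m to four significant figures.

γ = ρg = 789 × 9.81 / 1000 = 7.74009 kN/m³.
Let θ = 55° be the plate's angle to the horizontal; measure y along the incline from where the plane meets the free surface. Vertical depth h = y·sinθ with sinθ = 0.819152.
With the apex down, the centroid sits h/3 = 3.7/3 = 1.23333 m below the base (the top edge), so y_c = 2.4 + 1.23333 = 3.63333 m and h_c = 3.63333 × 0.819152 = 2.97625 m.
A = ½ × 0.84 × 3.7 = 1.554 m².
Resultant F = γ·h_c·A = 7.74009 × 2.97625 × 1.554 = 35.7986 kN.
I_c = b·h³/36 = 0.84 × 3.7³/36 = 1.1819 m⁴.
Centre of pressure: y_p = y_c + I_c/(y_c·A) = 3.63333 + 1.1819/(3.63333 × 1.554) = 3.63333 + 0.209327 = 3.84266 m along the plane.
The resultant acts 1.23333 + 0.209327 = 1.44266 m (along the plate) below the hinge at the top edge, so the moment about the hinge is M = F × 1.44266 = 35.7986 × 1.44266 = 51.6452 kN·m.

M ≈ 51.65 kN·m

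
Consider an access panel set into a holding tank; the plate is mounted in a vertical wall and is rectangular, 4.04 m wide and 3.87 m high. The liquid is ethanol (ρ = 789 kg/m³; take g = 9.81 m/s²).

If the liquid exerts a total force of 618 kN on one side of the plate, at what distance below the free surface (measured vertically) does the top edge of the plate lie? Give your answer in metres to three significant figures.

d_top ≈ 3.17 m

γ = ρg = 789 × 9.81 / 1000 = 7.74009 kN/m³.
A = 4.04 × 3.87 = 15.6348 m².
From F = γ·h_c·A, the centroid depth is h_c = 618/(7.74009 × 15.6348) = 5.10682 m.
The centroid lies 3.87/2 = 1.935 m below the top edge, so the top edge sits at h_top = 5.10682 − 1.935 = 3.17182 m below the surface.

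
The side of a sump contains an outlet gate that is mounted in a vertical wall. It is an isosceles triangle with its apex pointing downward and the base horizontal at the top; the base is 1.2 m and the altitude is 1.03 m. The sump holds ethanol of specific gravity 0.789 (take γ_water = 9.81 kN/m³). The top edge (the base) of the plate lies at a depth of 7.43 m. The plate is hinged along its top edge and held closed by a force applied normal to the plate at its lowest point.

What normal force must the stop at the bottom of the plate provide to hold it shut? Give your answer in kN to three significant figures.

P ≈ 12.7 kN

γ = 0.789 × 9.81 = 7.74009 kN/m³.
With the apex down, the centroid sits h/3 = 1.03/3 = 0.343333 m below the base (the top edge), so the centroid depth is h_c = 7.43 + 0.343333 = 7.77333 m.
A = ½ × 1.2 × 1.03 = 0.618 m².
Resultant F = γ·h_c·A = 7.74009 × 7.77333 × 0.618 = 37.1828 kN.
I_c = b·h³/36 = 1.2 × 1.03³/36 = 0.0364242 m⁴.
Centre of pressure: y_p = y_c + I_c/(y_c·A) = 7.77333 + 0.0364242/(7.77333 × 0.618) = 7.77333 + 0.00758219 = 7.78091 m along the plane.
The resultant acts 0.343333 + 0.00758219 = 0.350915 m (along the plate) below the hinge at the top edge, so the moment about the hinge is M = F × 0.350915 = 37.1828 × 0.350915 = 13.048 kN·m.
A normal force at the bottom, 1.03 m from the hinge, must supply this moment: P = 13.048/1.03 = 12.668 kN.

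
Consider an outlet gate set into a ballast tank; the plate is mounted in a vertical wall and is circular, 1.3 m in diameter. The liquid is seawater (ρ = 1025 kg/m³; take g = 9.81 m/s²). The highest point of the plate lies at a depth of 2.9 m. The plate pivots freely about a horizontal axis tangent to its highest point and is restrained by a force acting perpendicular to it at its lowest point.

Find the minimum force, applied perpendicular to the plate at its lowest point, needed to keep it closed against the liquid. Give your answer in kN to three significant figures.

P ≈ 24.8 kN

γ = ρg = 1025 × 9.81 / 1000 = 10.05525 kN/m³.
The centroid is at the centre, 0.65 m below the top of the plate, so the centroid depth is h_c = 2.9 + 0.65 = 3.55 m.
A = π(0.65)² = 1.32732 m².
Resultant F = γ·h_c·A = 10.05525 × 3.55 × 1.32732 = 47.3802 kN.
I_c = πr⁴/4 = π × 0.65⁴/4 = 0.140198 m⁴.
Centre of pressure: y_p = y_c + I_c/(y_c·A) = 3.55 + 0.140198/(3.55 × 1.32732) = 3.55 + 0.0297535 = 3.57975 m along the plane.
The resultant acts 0.65 + 0.0297535 = 0.679754 m (along the plate) below the hinge at the top edge, so the moment about the hinge is M = F × 0.679754 = 47.3802 × 0.679754 = 32.2069 kN·m.
A normal force at the bottom, 1.3 m from the hinge, must supply this moment: P = 32.2069/1.3 = 24.7745 kN.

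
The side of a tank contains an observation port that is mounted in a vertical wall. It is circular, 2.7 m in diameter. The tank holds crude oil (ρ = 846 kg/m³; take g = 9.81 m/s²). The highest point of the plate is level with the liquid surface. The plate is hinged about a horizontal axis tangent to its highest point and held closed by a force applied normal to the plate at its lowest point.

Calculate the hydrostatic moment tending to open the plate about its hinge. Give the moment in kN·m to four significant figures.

γ = ρg = 846 × 9.81 / 1000 = 8.29926 kN/m³.
The centroid is at the centre, 1.35 m below the top of the plate, so the centroid depth is h_c = 1.35 m.
A = π(1.35)² = 5.72555 m².
Resultant F = γ·h_c·A = 8.29926 × 1.35 × 5.72555 = 64.1491 kN.
I_c = πr⁴/4 = π × 1.35⁴/4 = 2.6087 m⁴.
Centre of pressure: y_p = y_c + I_c/(y_c·A) = 1.35 + 2.6087/(1.35 × 5.72555) = 1.35 + 0.3375 = 1.6875 m along the plane.
The resultant acts 1.35 + 0.3375 = 1.6875 m (along the plate) below the hinge at the top edge, so the moment about the hinge is M = F × 1.6875 = 64.1491 × 1.6875 = 108.252 kN·m.

M ≈ 108.3 kN·m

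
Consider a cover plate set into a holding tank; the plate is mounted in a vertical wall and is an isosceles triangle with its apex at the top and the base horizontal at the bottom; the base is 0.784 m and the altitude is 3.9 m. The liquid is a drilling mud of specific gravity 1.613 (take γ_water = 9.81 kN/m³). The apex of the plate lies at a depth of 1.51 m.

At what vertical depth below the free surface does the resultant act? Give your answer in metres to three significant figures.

h_p = 4.32 m

γ = 1.613 × 9.81 = 15.82353 kN/m³.
With the apex up, the centroid sits 2h/3 = 2 × 3.9/3 = 2.6 m below the apex, so the centroid depth is h_c = 1.51 + 2.6 = 4.11 m.
A = ½ × 0.784 × 3.9 = 1.5288 m².
Resultant F = γ·h_c·A = 15.82353 × 4.11 × 1.5288 = 99.4251 kN.
I_c = b·h³/36 = 0.784 × 3.9³/36 = 1.29184 m⁴.
Centre of pressure: y_p = y_c + I_c/(y_c·A) = 4.11 + 1.29184/(4.11 × 1.5288) = 4.11 + 0.205597 = 4.3156 m along the plane.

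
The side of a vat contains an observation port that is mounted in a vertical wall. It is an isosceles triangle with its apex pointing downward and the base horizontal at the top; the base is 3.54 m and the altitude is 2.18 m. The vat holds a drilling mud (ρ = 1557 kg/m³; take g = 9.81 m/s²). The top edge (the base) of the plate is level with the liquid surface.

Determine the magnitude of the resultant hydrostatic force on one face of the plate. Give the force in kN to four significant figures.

γ = ρg = 1557 × 9.81 / 1000 = 15.27417 kN/m³.
With the apex down, the centroid sits h/3 = 2.18/3 = 0.726667 m below the base (the top edge), so the centroid depth is h_c = 0.726667 m.
A = ½ × 3.54 × 2.18 = 3.8586 m².
Resultant F = γ·h_c·A = 15.27417 × 0.726667 × 3.8586 = 42.8275 kN.

F ≈ 42.83 kN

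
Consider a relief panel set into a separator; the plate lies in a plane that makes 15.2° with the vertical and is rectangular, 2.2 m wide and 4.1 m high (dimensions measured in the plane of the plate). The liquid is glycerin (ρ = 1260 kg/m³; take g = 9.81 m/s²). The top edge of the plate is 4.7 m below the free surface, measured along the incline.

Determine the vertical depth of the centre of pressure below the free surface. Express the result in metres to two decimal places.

h_p = 6.71 m

γ = ρg = 1260 × 9.81 / 1000 = 12.3606 kN/m³.
The plate makes 15.2° with the vertical, i.e. θ = 90° − 15.2° = 74.8° to the horizontal. Measuring y along the incline from the free-surface line, vertical depth h = y·sinθ with sinθ = 0.965016.
The centroid lies 4.1/2 = 2.05 m below the top edge, so y_c = 4.7 + 2.05 = 6.75 m and h_c = 6.75 × 0.965016 = 6.51386 m.
A = 2.2 × 4.1 = 9.02 m².
Resultant F = γ·h_c·A = 12.3606 × 6.51386 × 9.02 = 726.247 kN.
I_c = b·h³/12 = 2.2 × 4.1³/12 = 12.6355 m⁴.
Centre of pressure: y_p = y_c + I_c/(y_c·A) = 6.75 + 12.6355/(6.75 × 9.02) = 6.75 + 0.207531 = 6.95753 m along the plane.
Vertically, h_p = y_p·sinθ = 6.95753 × 0.965016 = 6.71413 m.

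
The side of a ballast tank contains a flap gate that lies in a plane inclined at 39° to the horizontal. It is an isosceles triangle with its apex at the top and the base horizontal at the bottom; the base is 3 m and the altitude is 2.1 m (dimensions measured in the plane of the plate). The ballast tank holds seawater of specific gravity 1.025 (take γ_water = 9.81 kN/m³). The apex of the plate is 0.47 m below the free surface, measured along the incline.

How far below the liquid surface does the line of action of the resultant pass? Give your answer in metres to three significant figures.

h_p = 1.26 m

γ = 1.025 × 9.81 = 10.05525 kN/m³.
Let θ = 39° be the plate's angle to the horizontal; measure y along the incline from where the plane meets the free surface. Vertical depth h = y·sinθ with sinθ = 0.629320.
With the apex up, the centroid sits 2h/3 = 2 × 2.1/3 = 1.4 m below the apex, so y_c = 0.47 + 1.4 = 1.87 m and h_c = 1.87 × 0.629320 = 1.17683 m.
A = ½ × 3 × 2.1 = 3.15 m².
Resultant F = γ·h_c·A = 10.05525 × 1.17683 × 3.15 = 37.275 kN.
I_c = b·h³/36 = 3 × 2.1³/36 = 0.77175 m⁴.
Centre of pressure: y_p = y_c + I_c/(y_c·A) = 1.87 + 0.77175/(1.87 × 3.15) = 1.87 + 0.131016 = 2.00102 m along the plane.
Vertically, h_p = y_p·sinθ = 2.00102 × 0.629320 = 1.25928 m.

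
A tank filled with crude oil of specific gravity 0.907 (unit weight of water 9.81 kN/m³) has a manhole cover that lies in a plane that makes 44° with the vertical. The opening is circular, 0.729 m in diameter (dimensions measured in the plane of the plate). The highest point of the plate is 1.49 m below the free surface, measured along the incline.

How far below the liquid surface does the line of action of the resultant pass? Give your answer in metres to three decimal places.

h_p = 1.347 m

γ = 0.907 × 9.81 = 8.89767 kN/m³.
The plate makes 44° with the vertical, i.e. θ = 90° − 44° = 46° to the horizontal. Measuring y along the incline from the free-surface line, vertical depth h = y·sinθ with sinθ = 0.719340.
The centroid is at the centre, 0.3645 m below the top of the plate, so y_c = 1.49 + 0.3645 = 1.8545 m and h_c = 1.8545 × 0.719340 = 1.33402 m.
A = π(0.3645)² = 0.417393 m².
Resultant F = γ·h_c·A = 8.89767 × 1.33402 × 0.417393 = 4.95432 kN.
I_c = πr⁴/4 = π × 0.3645⁴/4 = 0.0138637 m⁴.
Centre of pressure: y_p = y_c + I_c/(y_c·A) = 1.8545 + 0.0138637/(1.8545 × 0.417393) = 1.8545 + 0.0179105 = 1.87241 m along the plane.
Vertically, h_p = y_p·sinθ = 1.87241 × 0.719340 = 1.3469 m.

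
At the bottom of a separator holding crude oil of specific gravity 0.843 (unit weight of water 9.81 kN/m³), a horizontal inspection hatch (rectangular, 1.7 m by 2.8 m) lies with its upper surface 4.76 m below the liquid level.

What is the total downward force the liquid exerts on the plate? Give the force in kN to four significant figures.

F ≈ 187.4 kN

γ = 0.843 × 9.81 = 8.26983 kN/m³.
The plate is horizontal, so pressure is uniform at p = γ·h = 8.26983 × 4.76 = 39.3644 kN/m².
A = 1.7 × 2.8 = 4.76 m².
F = p·A = 39.3644 × 4.76 = 187.375 kN.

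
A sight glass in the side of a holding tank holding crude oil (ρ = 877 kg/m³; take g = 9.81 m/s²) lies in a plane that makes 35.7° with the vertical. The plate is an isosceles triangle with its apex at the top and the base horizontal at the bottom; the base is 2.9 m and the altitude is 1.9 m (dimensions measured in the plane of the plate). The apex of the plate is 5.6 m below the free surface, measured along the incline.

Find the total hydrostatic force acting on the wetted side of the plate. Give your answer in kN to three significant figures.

γ = ρg = 877 × 9.81 / 1000 = 8.60337 kN/m³.
The plate makes 35.7° with the vertical, i.e. θ = 90° − 35.7° = 54.3° to the horizontal. Measuring y along the incline from the free-surface line, vertical depth h = y·sinθ with sinθ = 0.812084.
With the apex up, the centroid sits 2h/3 = 2 × 1.9/3 = 1.26667 m below the apex, so y_c = 5.6 + 1.26667 = 6.86667 m and h_c = 6.86667 × 0.812084 = 5.57631 m.
A = ½ × 2.9 × 1.9 = 2.755 m².
Resultant F = γ·h_c·A = 8.60337 × 5.57631 × 2.755 = 132.171 kN.

F ≈ 132 kN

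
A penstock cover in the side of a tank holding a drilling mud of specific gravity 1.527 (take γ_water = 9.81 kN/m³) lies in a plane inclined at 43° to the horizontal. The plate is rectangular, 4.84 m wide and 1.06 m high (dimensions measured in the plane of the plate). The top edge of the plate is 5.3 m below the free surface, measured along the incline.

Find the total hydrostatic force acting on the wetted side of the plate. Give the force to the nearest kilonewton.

F ≈ 306 kN

γ = 1.527 × 9.81 = 14.97987 kN/m³.
Let θ = 43° be the plate's angle to the horizontal; measure y along the incline from where the plane meets the free surface. Vertical depth h = y·sinθ with sinθ = 0.681998.
The centroid lies 1.06/2 = 0.53 m below the top edge, so y_c = 5.3 + 0.53 = 5.83 m and h_c = 5.83 × 0.681998 = 3.97605 m.
A = 4.84 × 1.06 = 5.1304 m².
Resultant F = γ·h_c·A = 14.97987 × 3.97605 × 5.1304 = 305.57 kN.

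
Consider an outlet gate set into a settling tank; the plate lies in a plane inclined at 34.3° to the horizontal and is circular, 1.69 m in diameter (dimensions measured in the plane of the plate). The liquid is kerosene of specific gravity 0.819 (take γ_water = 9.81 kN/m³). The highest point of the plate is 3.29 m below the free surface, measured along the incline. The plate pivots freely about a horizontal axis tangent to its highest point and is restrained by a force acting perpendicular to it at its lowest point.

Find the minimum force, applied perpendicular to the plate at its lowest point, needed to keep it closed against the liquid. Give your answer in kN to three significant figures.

P ≈ 22.1 kN

γ = 0.819 × 9.81 = 8.03439 kN/m³.
Let θ = 34.3° be the plate's angle to the horizontal; measure y along the incline from where the plane meets the free surface. Vertical depth h = y·sinθ with sinθ = 0.563526.
The centroid is at the centre, 0.845 m below the top of the plate, so y_c = 3.29 + 0.845 = 4.135 m and h_c = 4.135 × 0.563526 = 2.33018 m.
A = π(0.845)² = 2.24318 m².
Resultant F = γ·h_c·A = 8.03439 × 2.33018 × 2.24318 = 41.9959 kN.
I_c = πr⁴/4 = π × 0.845⁴/4 = 0.400421 m⁴.
Centre of pressure: y_p = y_c + I_c/(y_c·A) = 4.135 + 0.400421/(4.135 × 2.24318) = 4.135 + 0.0431695 = 4.17817 m along the plane.
The resultant acts 0.845 + 0.0431695 = 0.888169 m (along the plate) below the hinge at the top edge, so the moment about the hinge is M = F × 0.888169 = 41.9959 × 0.888169 = 37.2995 kN·m.
A normal force at the bottom, 1.69 m from the hinge, must supply this moment: P = 37.2995/1.69 = 22.0707 kN.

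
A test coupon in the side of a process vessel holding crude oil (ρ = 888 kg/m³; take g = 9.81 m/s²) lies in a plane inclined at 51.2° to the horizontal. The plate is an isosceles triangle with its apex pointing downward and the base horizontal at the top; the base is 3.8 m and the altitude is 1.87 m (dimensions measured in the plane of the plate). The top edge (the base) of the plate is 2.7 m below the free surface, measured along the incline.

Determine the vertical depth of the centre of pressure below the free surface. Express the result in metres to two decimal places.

γ = ρg = 888 × 9.81 / 1000 = 8.71128 kN/m³.
Let θ = 51.2° be the plate's angle to the horizontal; measure y along the incline from where the plane meets the free surface. Vertical depth h = y·sinθ with sinθ = 0.779338.
With the apex down, the centroid sits h/3 = 1.87/3 = 0.623333 m below the base (the top edge), so y_c = 2.7 + 0.623333 = 3.32333 m and h_c = 3.32333 × 0.779338 = 2.59 m.
A = ½ × 3.8 × 1.87 = 3.553 m².
Resultant F = γ·h_c·A = 8.71128 × 2.59 × 3.553 = 80.1636 kN.
I_c = b·h³/36 = 3.8 × 1.87³/36 = 0.690249 m⁴.
Centre of pressure: y_p = y_c + I_c/(y_c·A) = 3.32333 + 0.690249/(3.32333 × 3.553) = 3.32333 + 0.0584571 = 3.38179 m along the plane.
Vertically, h_p = y_p·sinθ = 3.38179 × 0.779338 = 2.63556 m.

h_p = 2.64 m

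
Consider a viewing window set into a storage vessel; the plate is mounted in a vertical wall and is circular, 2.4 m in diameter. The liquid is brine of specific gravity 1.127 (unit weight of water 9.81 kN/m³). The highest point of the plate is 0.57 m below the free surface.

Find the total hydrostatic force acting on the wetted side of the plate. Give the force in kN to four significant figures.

F ≈ 88.53 kN

γ = 1.127 × 9.81 = 11.05587 kN/m³.
The centroid is at the centre, 1.2 m below the top of the plate, so the centroid depth is h_c = 0.57 + 1.2 = 1.77 m.
A = π(1.2)² = 4.52389 m².
Resultant F = γ·h_c·A = 11.05587 × 1.77 × 4.52389 = 88.5275 kN.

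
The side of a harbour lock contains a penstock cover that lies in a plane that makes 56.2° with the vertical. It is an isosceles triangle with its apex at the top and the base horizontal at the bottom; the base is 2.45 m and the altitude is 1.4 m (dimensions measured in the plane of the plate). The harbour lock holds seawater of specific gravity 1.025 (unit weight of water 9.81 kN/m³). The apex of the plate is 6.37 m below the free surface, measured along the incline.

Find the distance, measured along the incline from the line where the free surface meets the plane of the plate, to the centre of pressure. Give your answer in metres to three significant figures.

γ = 1.025 × 9.81 = 10.05525 kN/m³.
The plate makes 56.2° with the vertical, i.e. θ = 90° − 56.2° = 33.8° to the horizontal. Measuring y along the incline from the free-surface line, vertical depth h = y·sinθ with sinθ = 0.556296.
With the apex up, the centroid sits 2h/3 = 2 × 1.4/3 = 0.933333 m below the apex, so y_c = 6.37 + 0.933333 = 7.30333 m and h_c = 7.30333 × 0.556296 = 4.06281 m.
A = ½ × 2.45 × 1.4 = 1.715 m².
Resultant F = γ·h_c·A = 10.05525 × 4.06281 × 1.715 = 70.0622 kN.
I_c = b·h³/36 = 2.45 × 1.4³/36 = 0.186744 m⁴.
Centre of pressure: y_p = y_c + I_c/(y_c·A) = 7.30333 + 0.186744/(7.30333 × 1.715) = 7.30333 + 0.0149094 = 7.31824 m along the plane.

y_p = 7.32 m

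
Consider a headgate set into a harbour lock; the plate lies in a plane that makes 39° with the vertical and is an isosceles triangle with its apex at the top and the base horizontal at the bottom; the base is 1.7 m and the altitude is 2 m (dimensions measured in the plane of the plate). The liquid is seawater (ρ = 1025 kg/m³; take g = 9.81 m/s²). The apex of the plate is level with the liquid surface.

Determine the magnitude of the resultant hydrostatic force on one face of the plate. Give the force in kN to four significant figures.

F ≈ 17.71 kN

γ = ρg = 1025 × 9.81 / 1000 = 10.05525 kN/m³.
The plate makes 39° with the vertical, i.e. θ = 90° − 39° = 51° to the horizontal. Measuring y along the incline from the free-surface line, vertical depth h = y·sinθ with sinθ = 0.777146.
With the apex up, the centroid sits 2h/3 = 2 × 2/3 = 1.33333 m below the apex, so y_c = 1.33333 m and h_c = 1.33333 × 0.777146 = 1.03619 m.
A = ½ × 1.7 × 2 = 1.7 m².
Resultant F = γ·h_c·A = 10.05525 × 1.03619 × 1.7 = 17.7126 kN.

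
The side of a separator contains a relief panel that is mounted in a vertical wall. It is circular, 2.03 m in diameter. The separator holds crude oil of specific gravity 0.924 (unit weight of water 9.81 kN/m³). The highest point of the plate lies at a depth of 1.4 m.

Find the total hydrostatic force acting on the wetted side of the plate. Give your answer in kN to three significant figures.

γ = 0.924 × 9.81 = 9.06444 kN/m³.
The centroid is at the centre, 1.015 m below the top of the plate, so the centroid depth is h_c = 1.4 + 1.015 = 2.415 m.
A = π(1.015)² = 3.23655 m².
Resultant F = γ·h_c·A = 9.06444 × 2.415 × 3.23655 = 70.8501 kN.

F ≈ 70.9 kN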